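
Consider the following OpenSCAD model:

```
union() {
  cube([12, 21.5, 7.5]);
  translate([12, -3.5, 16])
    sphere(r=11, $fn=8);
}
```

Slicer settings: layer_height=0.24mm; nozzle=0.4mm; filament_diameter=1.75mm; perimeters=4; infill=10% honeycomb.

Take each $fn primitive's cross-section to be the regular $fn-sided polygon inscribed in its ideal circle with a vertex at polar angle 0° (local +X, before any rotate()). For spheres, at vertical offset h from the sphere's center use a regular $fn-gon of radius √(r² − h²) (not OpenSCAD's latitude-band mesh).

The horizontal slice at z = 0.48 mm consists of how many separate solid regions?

1

At z = 0.48 mm: the 12×21.5 cube contributes its full rectangle; the sphere at (12, -3.5) is absent (|z−center|=15.520 > r=11); Merging all regions: only the 12×21.5 cube is present, so the union is just that shape — 1 connected region. The result has 1 disconnected region.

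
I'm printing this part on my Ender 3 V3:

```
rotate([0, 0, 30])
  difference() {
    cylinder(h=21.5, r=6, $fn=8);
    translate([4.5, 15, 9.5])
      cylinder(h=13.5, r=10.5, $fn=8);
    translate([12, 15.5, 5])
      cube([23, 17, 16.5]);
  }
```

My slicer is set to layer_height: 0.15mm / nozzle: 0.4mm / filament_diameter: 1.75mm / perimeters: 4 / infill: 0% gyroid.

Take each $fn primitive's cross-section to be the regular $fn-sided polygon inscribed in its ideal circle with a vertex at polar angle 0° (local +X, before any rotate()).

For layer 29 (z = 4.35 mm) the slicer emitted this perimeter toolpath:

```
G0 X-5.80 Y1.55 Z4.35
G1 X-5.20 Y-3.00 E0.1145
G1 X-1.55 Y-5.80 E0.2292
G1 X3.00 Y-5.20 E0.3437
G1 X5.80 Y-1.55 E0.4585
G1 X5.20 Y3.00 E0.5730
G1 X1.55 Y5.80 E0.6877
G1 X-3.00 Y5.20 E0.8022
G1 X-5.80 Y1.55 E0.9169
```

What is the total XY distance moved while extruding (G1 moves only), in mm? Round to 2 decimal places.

Sum the Euclidean lengths of each G1 segment: total = 36.76 mm.

36.76 mm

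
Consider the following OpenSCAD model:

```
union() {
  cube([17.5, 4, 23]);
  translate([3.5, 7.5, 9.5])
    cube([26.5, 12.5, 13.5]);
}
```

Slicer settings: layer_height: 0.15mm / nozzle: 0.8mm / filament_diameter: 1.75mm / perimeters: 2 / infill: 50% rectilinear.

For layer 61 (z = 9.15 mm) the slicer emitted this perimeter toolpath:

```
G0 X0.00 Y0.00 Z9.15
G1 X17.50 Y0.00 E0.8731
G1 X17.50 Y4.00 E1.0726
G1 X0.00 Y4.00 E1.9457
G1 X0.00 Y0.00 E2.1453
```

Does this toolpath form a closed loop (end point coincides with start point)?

yes

Start point (G0): (0.00, 0.00). End point (last G1): the path returns to the start — closed.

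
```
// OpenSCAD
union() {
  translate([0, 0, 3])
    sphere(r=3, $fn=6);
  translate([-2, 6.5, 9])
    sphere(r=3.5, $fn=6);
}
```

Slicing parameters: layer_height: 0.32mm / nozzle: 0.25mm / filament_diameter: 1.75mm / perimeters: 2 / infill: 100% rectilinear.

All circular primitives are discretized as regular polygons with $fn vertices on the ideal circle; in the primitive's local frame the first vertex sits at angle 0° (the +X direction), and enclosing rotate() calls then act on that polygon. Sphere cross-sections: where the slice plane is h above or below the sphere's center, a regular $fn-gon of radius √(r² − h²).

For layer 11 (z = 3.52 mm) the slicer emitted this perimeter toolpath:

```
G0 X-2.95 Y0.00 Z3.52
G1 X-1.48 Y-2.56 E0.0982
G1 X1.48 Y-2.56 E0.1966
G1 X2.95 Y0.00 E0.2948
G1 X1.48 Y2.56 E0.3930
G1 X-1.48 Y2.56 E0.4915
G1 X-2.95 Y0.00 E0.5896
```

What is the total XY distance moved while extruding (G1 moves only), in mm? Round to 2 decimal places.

17.73 mm

Sum the Euclidean lengths of each G1 segment: total = 17.73 mm.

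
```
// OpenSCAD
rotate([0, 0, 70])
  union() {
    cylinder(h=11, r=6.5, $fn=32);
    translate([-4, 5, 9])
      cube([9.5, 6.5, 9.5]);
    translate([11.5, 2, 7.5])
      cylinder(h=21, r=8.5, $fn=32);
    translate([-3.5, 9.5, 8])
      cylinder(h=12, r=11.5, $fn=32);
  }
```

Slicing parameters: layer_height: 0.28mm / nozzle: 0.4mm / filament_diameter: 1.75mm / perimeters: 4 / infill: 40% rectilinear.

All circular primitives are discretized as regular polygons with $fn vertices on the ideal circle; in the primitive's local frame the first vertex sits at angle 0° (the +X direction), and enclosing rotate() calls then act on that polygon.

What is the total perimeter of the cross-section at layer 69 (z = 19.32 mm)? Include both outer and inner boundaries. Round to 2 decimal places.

102.88 mm

At z = 19.32 mm: the cylinder is not intersected at this z (z outside [0, 11]); the cube at (-4, 5) is not intersected at this z (z outside [9, 18.5]); the cylinder at (11.5, 2): section is a regular 32-gon, circumradius r=8.5 (perimeter = 2·32·8.500·sin(180°/32) = 53.32 mm); the r=11.5 cylinder at (-3.5, 9.5) contributes a regular 32-gon of circumradius 11.5 (perimeter = 2·32·11.500·sin(180°/32) = 72.14 mm); Combining (union): the regions partially overlap (shared area 22.81 mm²), so the edge portions inside another operand are dropped and the merged outline is re-measured after clipping — boundary = 102.88 mm; (whole slice rotated 70° about Z — lengths, areas and connectivity unchanged). Overall, the cross-section is a single solid region. Total boundary length (outer) = 102.88 mm.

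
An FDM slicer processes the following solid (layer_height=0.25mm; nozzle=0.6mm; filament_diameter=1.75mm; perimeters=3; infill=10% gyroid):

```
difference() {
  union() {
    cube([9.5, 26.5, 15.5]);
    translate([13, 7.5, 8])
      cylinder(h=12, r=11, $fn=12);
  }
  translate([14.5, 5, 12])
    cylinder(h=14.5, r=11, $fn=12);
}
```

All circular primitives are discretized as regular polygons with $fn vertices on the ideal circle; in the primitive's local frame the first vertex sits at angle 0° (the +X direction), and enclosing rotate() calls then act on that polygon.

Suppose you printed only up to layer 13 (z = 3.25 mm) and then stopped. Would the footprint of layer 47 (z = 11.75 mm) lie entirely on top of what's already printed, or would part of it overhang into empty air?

Compare the two slices. At z = 3.25: the 9.5×26.5 cube contributes its full rectangle (area 251.75 mm²); the cylinder at (13, 7.5) is not intersected at this z (z outside [8, 20]); Taking the union: only the 9.5×26.5 cube is present, so the union is just that shape — area = 251.75 mm²; the cylinder at (14.5, 5) is absent (z outside [12, 26.5]); After the difference (first − rest): none of the subtracted shapes is present at this height, so that combined region is unchanged — area = 251.75 mm². At z = 11.75: the cube (footprint 9.5×26.5) is included at this height (area 251.75 mm²); the r=11 cylinder at (13, 7.5) contributes a regular 12-gon of circumradius 11 (area = (12/2)·11.000²·sin(360°/12) = 363.00 mm²); Taking the union: the regions partially overlap — summed areas 614.75 mm² minus the doubly-counted overlap 101.14 mm² gives 513.61 mm² — area = 513.61 mm²; the cylinder at (14.5, 5) does not reach this height (z outside [12, 26.5]); After the difference (first − rest): none of the subtracted shapes is present at this height, so the result so far is unchanged — area = 513.61 mm². Checking containment: at z = 11.75 the cross-section extends beyond the z = 3.25 cross-section by about 261.86 mm².

part overhangs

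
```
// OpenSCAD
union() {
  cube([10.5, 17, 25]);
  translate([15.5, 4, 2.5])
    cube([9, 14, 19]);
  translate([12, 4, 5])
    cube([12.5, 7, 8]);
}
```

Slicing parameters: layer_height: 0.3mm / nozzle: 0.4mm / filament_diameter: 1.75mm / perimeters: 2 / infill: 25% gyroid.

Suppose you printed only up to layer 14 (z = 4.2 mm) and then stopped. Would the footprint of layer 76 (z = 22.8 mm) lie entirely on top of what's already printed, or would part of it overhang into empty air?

Compare the two slices. At z = 4.2: the cube is present — its section is the full 10.5×17 rectangle (area 178.50 mm²); the cube at (15.5, 4) (footprint 9×14) is included at this height (area 126.00 mm²); the cube at (12, 4) is not intersected at this z (z outside [5, 13]); Merging all regions: the 2 present regions are separate (no shared area or edge), so areas and boundary lengths simply add and each stays a separate island — area = 304.50 mm². At z = 22.8: the cube is present — its section is the full 10.5×17 rectangle (area 178.50 mm²); the cube at (15.5, 4) does not reach this height (z outside [2.5, 21.5]); the cube at (12, 4) is absent (z outside [5, 13]); Merging all regions: only the 10.5×17 cube is present, so the union is just that shape — area = 178.50 mm². Checking containment: the cross-section at z = 22.8 is a subset of the cross-section at z = 4.2.

entirely on top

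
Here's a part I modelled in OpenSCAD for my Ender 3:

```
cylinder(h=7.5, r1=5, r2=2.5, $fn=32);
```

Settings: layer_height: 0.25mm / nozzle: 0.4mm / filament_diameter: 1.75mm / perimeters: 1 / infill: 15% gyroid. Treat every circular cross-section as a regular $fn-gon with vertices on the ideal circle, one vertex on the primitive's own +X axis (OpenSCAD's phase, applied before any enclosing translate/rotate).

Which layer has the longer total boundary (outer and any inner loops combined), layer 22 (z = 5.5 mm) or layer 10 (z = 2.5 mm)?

Layer 22 (z = 5.5): the cone: at t=0.733 of its height the radius interpolates to r₁+(r₂−r₁)t = 3.167, giving a regular 32-gon of that circumradius (perimeter = 2·32·3.167·sin(180°/32) = 19.86 mm). So its perimeter = 19.86 mm. Layer 10 (z = 2.5): the cone (r1=5→r2=2.5) has section circumradius 4.167 here — a regular 32-gon (perimeter = 2·32·4.167·sin(180°/32) = 26.14 mm). So its perimeter = 26.14 mm. Layer 10 is larger (26.14 vs 19.86 mm).

layer 10 (z = 2.5 mm)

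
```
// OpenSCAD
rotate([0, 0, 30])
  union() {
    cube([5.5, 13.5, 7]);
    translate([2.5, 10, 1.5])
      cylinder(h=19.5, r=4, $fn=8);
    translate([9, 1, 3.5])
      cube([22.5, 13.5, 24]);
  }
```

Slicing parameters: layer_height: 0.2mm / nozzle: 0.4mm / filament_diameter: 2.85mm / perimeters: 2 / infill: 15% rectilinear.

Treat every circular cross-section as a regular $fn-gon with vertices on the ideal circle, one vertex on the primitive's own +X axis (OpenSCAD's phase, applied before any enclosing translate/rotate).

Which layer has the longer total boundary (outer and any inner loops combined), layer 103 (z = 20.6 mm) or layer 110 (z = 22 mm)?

Layer 103 (z = 20.6): the cube is not intersected at this z (z outside [0, 7]); the r=4 cylinder at (2.5, 10) gives a regular 8-gon of circumradius 4 (constant along its height) (perimeter = 2·8·4.000·sin(180°/8) = 24.49 mm); the cube at (9, 1) is present — its section is the full 22.5×13.5 rectangle (perimeter 72.00 mm); Merging all regions: the 2 present regions are separate (no shared area or edge), so areas and boundary lengths simply add and each stays a separate island — boundary = 96.49 mm; (rotated 30° about Z; rotation is an isometry so areas/perimeters/island counts are preserved). So its perimeter = 96.49 mm. Layer 110 (z = 22): the cube is not intersected at this z (z outside [0, 7]); the cylinder at (2.5, 10) is absent (z outside [1.5, 21]); the cube at (9, 1) (footprint 22.5×13.5) is included at this height (perimeter 72.00 mm); Merging all regions: only the 22.5×13.5 cube at (9, 1) is present, so the union is just that shape — boundary = 72.00 mm; (rotated 30° about Z; rotation is an isometry so areas/perimeters/island counts are preserved). So its perimeter = 72.00 mm. Layer 103 is larger (96.49 vs 72.00 mm).

layer 103 (z = 20.6 mm)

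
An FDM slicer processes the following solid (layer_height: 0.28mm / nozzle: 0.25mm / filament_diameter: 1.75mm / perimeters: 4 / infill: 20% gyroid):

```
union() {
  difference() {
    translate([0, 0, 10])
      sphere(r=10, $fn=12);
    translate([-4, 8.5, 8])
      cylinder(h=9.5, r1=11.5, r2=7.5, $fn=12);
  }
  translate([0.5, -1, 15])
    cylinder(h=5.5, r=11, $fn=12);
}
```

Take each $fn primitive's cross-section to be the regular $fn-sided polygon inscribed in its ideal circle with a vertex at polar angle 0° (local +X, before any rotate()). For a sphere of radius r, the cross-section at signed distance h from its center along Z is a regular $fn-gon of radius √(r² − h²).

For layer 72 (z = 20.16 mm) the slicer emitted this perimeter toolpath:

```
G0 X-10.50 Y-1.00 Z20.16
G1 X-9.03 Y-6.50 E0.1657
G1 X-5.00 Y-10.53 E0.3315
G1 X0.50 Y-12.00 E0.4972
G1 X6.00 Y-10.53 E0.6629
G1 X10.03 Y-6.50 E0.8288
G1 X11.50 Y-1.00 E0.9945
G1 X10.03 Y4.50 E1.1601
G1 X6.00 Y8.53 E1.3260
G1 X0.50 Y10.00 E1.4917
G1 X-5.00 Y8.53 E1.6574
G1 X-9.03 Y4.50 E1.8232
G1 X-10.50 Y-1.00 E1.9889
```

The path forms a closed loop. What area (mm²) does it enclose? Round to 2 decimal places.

363.14 mm²

Apply the shoelace formula to the sequence of (X, Y) vertices; enclosed area = 363.14 mm².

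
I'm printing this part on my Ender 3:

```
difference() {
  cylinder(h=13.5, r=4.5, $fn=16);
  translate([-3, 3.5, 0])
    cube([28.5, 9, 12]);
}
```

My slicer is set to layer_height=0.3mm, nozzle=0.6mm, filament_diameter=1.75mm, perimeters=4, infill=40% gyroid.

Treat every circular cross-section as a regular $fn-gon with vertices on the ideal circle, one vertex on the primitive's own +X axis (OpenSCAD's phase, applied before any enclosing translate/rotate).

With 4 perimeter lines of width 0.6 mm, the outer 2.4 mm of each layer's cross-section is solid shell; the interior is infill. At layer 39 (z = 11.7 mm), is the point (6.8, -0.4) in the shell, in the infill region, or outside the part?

At z = 11.7 mm: the cylinder: section is a regular 16-gon, circumradius r=4.5; the cube at (-3, 3.5) (footprint 28.5×9) is included at this height; After the difference (first − rest): starting from the r=4.5 cylinder, the 28.5×9 cube at (-3, 3.5) partially overlaps it — only the 3.50 mm² overlap (of its 256.50 mm²) is removed, clipping the outline — 1 connected region. Overall, the cross-section is a single solid region. The nearest boundary edge runs (4.16, 1.72)→(4.50, 0.00); distance from the point to it = 2.33 mm. The point is not inside any of the regions above, so it lies outside the cross-section (2.33 mm from the nearest boundary).

outside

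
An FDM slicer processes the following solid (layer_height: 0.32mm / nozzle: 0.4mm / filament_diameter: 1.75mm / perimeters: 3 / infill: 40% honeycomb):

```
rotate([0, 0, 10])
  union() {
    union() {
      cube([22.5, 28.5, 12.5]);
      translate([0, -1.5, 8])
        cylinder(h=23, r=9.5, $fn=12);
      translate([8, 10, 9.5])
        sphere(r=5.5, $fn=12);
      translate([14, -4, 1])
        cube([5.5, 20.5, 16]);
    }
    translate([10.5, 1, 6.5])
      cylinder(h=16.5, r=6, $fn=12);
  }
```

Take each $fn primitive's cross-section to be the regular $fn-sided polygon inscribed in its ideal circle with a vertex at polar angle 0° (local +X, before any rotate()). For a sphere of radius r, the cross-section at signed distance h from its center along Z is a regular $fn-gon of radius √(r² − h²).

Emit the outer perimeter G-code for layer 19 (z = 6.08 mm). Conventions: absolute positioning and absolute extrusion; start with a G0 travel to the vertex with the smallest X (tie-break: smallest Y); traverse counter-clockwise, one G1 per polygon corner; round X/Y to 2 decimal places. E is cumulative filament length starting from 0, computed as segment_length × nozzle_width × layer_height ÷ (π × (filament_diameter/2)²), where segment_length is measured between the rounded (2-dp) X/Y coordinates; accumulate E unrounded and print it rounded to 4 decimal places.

At z = 6.08 mm: the cube (footprint 22.5×28.5) is included at this height; the cylinder at (0, -1.5) is absent (z outside [8, 31]); the sphere at (8, 10): section is a regular 12-gon, circumradius = √(r²−h²) = √(5.5²−3.42²) = 4.307; the cube at (14, -4) (footprint 5.5×20.5) is included at this height; Merging all regions: the regions partially overlap (shared area 146.41 mm²), so overlapping operands fuse into one piece — 1 connected region; the cylinder at (10.5, 1) is absent (z outside [6.5, 23]); Taking the union: only that combined region is present, so the union is just that shape — 1 connected region; (rotated 10° about Z; rotation is an isometry so areas/perimeters/island counts are preserved). The outline is a single polygon with 8 vertices. Extrusion per mm of travel: 0.4 × 0.32 / (π × 0.875²) = 0.053216. Accumulating E over each segment gives final E = 5.8544.

G0 X-4.95 Y28.07 Z6.08
G1 X0.00 Y0.00 E1.5168
G1 X13.79 Y2.43 E2.2620
G1 X14.48 Y-1.51 E2.4748
G1 X19.90 Y-0.55 E2.7678
G1 X19.20 Y3.39 E2.9807
G1 X22.16 Y3.91 E3.1407
G1 X17.21 Y31.97 E4.6570
G1 X-4.95 Y28.07 E5.8544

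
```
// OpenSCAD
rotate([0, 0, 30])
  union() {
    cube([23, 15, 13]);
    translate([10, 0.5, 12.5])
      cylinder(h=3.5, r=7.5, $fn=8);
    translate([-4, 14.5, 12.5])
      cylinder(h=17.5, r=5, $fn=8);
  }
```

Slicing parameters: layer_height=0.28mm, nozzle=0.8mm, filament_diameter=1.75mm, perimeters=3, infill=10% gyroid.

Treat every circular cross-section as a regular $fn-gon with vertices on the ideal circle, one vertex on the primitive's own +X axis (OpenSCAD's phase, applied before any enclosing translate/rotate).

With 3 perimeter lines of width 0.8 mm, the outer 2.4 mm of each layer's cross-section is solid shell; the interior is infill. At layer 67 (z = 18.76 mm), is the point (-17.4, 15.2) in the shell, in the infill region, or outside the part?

At z = 18.76 mm: the cube is not intersected at this z (z outside [0, 13]); the cylinder at (10, 0.5) does not reach this height (z outside [12.5, 16]); the cylinder at (-4, 14.5): section is a regular 8-gon, circumradius r=5; Combining (union): only the r=5 cylinder at (-4, 14.5) is present, so the union is just that shape — 1 connected region; (whole slice rotated 30° about Z — lengths, areas and connectivity unchanged). Overall, the cross-section is a single solid region. Undo the 30° rotation: the query point maps to (-7.469, 21.864) in the un-rotated model frame. The nearest boundary edge runs (-4.00, 19.50)→(-7.54, 18.04); distance from the point to it = 3.51 mm. The point is not inside any of the regions above, so it lies outside the cross-section (3.51 mm from the nearest boundary).

outside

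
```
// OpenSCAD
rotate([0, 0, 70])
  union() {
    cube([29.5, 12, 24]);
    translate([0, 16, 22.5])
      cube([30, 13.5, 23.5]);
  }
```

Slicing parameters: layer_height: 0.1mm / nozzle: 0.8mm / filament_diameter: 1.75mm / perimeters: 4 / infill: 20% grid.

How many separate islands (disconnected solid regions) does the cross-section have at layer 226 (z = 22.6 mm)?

2

At z = 22.6 mm: the cube is present — its section is the full 29.5×12 rectangle; the 30×13.5 cube at (0, 16) contributes its full rectangle; Taking the union: the 2 present regions are separate (no shared area or edge), so areas and boundary lengths simply add and each stays a separate island — 2 connected regions; (rotated 70° about Z; rotation is an isometry so areas/perimeters/island counts are preserved). Overall, the cross-section has 2 separate islands. Island count = 2.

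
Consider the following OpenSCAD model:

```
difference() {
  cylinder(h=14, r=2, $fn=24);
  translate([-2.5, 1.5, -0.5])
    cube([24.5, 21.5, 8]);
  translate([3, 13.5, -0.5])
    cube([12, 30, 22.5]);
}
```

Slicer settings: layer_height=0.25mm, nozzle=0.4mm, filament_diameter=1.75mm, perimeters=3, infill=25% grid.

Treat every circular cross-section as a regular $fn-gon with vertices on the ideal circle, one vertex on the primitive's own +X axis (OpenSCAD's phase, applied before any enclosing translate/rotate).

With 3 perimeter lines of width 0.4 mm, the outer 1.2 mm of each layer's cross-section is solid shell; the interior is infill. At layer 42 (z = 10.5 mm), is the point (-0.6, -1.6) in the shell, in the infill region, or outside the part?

shell

At z = 10.5 mm: the r=2 cylinder gives a regular 24-gon of circumradius 2 (constant along its height); the cube at (-2.5, 1.5) is not intersected at this z (z outside [-0.5, 7.5]); the cube at (3, 13.5) (footprint 12×30) is included at this height; Subtracting the remaining from the first: starting from the r=2 cylinder, the 12×30 cube at (3, 13.5) misses the remaining region (no effect) — 1 connected region. Overall, the cross-section is a single solid region. The nearest boundary edge runs (-0.52, -1.93)→(-1.00, -1.73); distance from the point to it = 0.28 mm. The point is inside the cross-section, 0.28 mm from the nearest boundary — within the 1.2 mm shell band (3 × 0.4).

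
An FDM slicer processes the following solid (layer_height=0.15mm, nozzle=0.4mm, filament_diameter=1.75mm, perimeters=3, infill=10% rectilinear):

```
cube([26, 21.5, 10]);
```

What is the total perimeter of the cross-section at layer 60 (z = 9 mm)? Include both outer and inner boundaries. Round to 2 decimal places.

95.00 mm

At z = 9 mm: the cube is present — its section is the full 26×21.5 rectangle (perimeter 95.00 mm). Overall, the cross-section is a single solid region. Total boundary length (outer) = 95.00 mm.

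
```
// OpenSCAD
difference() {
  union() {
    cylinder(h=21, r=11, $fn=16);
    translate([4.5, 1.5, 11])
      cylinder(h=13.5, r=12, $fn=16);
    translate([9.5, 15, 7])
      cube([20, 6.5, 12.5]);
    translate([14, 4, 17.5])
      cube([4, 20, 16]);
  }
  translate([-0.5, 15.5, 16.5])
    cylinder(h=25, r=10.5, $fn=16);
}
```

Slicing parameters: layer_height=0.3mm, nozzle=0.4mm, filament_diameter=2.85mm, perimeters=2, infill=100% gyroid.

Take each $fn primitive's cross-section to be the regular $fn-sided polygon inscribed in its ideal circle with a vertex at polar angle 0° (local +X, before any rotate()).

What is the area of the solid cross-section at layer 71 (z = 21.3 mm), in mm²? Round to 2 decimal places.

At z = 21.3 mm: the cylinder is absent (z outside [0, 21]); the cylinder at (4.5, 1.5): section is a regular 16-gon, circumradius r=12 (area = (16/2)·12.000²·sin(360°/16) = 440.85 mm²); the cube at (9.5, 15) is absent (z outside [7, 19.5]); the cube at (14, 4) (footprint 4×20) is included at this height (area 80.00 mm²); Taking the union: the regions partially overlap — summed areas 520.85 mm² minus the doubly-counted overlap 5.64 mm² gives 515.21 mm² — area = 515.21 mm²; the r=10.5 cylinder at (-0.5, 15.5) contributes a regular 16-gon of circumradius 10.5 (area = (16/2)·10.500²·sin(360°/16) = 337.53 mm²); After the difference (first − rest): starting from the result so far (515.21 mm²), the r=10.5 cylinder at (-0.5, 15.5) partially overlaps it — only the 83.67 mm² overlap (of its 337.53 mm²) is removed, clipping the outline — area = 431.55 mm². Overall, the cross-section is a single solid region. Net area = 431.55 mm².

431.55 mm²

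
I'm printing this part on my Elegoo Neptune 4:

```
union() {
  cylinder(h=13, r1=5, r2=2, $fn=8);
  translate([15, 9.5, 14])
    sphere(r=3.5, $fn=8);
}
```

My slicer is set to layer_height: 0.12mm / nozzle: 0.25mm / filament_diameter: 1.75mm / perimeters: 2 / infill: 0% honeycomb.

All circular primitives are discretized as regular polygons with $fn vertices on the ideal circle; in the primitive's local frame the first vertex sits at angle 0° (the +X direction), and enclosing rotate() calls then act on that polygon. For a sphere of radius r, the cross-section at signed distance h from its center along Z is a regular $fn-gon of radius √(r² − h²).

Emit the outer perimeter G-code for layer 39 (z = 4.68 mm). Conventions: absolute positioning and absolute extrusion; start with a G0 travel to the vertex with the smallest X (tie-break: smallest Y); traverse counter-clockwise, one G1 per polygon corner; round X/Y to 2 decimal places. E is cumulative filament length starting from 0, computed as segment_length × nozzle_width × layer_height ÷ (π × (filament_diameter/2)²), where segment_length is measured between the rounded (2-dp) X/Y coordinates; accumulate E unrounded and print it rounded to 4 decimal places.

At z = 4.68 mm: the cone (r1=5→r2=2) has section circumradius 3.920 here — a regular 8-gon; the sphere at (15, 9.5) is absent (|z−center|=9.320 > r=3.5); Taking the union: only the cone is present, so the union is just that shape — 1 connected region. The outline is a single polygon with 8 vertices. Extrusion per mm of travel: 0.25 × 0.12 / (π × 0.875²) = 0.012473. Accumulating E over each segment gives final E = 0.2993.

G0 X-3.92 Y0.00 Z4.68
G1 X-2.77 Y-2.77 E0.0374
G1 X0.00 Y-3.92 E0.0748
G1 X2.77 Y-2.77 E0.1122
G1 X3.92 Y0.00 E0.1496
G1 X2.77 Y2.77 E0.1870
G1 X0.00 Y3.92 E0.2244
G1 X-2.77 Y2.77 E0.2619
G1 X-3.92 Y0.00 E0.2993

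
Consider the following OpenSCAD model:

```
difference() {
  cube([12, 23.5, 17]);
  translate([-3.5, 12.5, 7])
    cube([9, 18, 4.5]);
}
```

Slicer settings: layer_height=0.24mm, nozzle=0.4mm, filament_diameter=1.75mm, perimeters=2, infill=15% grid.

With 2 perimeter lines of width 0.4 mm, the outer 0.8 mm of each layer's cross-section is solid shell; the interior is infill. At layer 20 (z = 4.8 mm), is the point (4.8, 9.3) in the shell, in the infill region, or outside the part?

infill

At z = 4.8 mm: the cube (footprint 12×23.5) is included at this height; the cube at (-3.5, 12.5) is absent (z outside [7, 11.5]); Taking the first minus the rest: none of the subtracted shapes is present at this height, so the 12×23.5 cube is unchanged — 1 connected region. Overall, the cross-section is a single solid region. The nearest boundary edge runs (0.00, 23.50)→(0.00, 0.00); distance from the point to it = 4.80 mm. The point is inside the cross-section and 4.80 mm from the nearest boundary — more than the 0.8 mm shell width (2 × 0.4), so it's in the infill interior.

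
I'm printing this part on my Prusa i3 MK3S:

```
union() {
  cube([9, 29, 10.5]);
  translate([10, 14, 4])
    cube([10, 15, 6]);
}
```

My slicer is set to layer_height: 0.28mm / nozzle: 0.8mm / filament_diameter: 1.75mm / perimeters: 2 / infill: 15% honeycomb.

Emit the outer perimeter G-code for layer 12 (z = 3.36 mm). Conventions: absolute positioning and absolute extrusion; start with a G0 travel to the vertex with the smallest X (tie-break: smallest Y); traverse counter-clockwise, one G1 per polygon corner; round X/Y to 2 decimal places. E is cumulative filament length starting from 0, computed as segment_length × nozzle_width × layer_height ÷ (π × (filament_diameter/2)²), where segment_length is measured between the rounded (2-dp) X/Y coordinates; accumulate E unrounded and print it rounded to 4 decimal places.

G0 X0.00 Y0.00 Z3.36
G1 X9.00 Y0.00 E0.8382
G1 X9.00 Y29.00 E3.5389
G1 X0.00 Y29.00 E4.3770
G1 X0.00 Y0.00 E7.0778

At z = 3.36 mm: the cube is present — its section is the full 9×29 rectangle; the cube at (10, 14) is not intersected at this z (z outside [4, 10]); Combining (union): only the 9×29 cube is present, so the union is just that shape — 1 connected region. The outline is a single polygon with 4 vertices. Extrusion per mm of travel: 0.8 × 0.28 / (π × 0.875²) = 0.093128. Accumulating E over each segment gives final E = 7.0778.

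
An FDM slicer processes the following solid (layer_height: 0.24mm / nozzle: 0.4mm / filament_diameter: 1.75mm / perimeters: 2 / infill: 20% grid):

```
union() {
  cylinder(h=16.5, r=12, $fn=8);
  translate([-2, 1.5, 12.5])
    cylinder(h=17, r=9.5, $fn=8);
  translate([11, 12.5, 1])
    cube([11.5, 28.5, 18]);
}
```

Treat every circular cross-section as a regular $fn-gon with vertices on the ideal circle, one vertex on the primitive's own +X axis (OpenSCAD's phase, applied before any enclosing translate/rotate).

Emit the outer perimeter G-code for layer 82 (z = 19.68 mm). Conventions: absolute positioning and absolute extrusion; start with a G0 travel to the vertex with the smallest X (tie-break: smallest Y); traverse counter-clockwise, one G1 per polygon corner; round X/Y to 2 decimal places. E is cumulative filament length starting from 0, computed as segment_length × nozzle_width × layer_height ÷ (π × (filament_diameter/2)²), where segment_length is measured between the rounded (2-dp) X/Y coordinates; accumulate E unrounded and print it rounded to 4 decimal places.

At z = 19.68 mm: the cylinder does not reach this height (z outside [0, 16.5]); the cylinder at (-2, 1.5): section is a regular 8-gon, circumradius r=9.5; the cube at (11, 12.5) is absent (z outside [1, 19]); Combining (union): only the r=9.5 cylinder at (-2, 1.5) is present, so the union is just that shape — 1 connected region. The outline is a single polygon with 8 vertices. Extrusion per mm of travel: 0.4 × 0.24 / (π × 0.875²) = 0.039912. Accumulating E over each segment gives final E = 2.3220.

G0 X-11.50 Y1.50 Z19.68
G1 X-8.72 Y-5.22 E0.2903
G1 X-2.00 Y-8.00 E0.5805
G1 X4.72 Y-5.22 E0.8708
G1 X7.50 Y1.50 E1.1610
G1 X4.72 Y8.22 E1.4513
G1 X-2.00 Y11.00 E1.7415
G1 X-8.72 Y8.22 E2.0318
G1 X-11.50 Y1.50 E2.3220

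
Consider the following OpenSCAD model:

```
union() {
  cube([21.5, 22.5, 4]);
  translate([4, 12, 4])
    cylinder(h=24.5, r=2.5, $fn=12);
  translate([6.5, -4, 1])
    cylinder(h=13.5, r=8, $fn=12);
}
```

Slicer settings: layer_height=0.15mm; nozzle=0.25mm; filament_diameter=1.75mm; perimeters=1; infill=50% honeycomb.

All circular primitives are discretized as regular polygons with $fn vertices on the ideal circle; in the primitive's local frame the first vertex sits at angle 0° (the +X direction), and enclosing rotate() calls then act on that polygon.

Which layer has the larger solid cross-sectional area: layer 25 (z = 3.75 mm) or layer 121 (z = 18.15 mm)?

layer 25 (z = 3.75 mm)

Layer 25 (z = 3.75): the cube (footprint 21.5×22.5) is included at this height (area 483.75 mm²); the cylinder at (4, 12) is absent (z outside [4, 28.5]); the r=8 cylinder at (6.5, -4) contributes a regular 12-gon of circumradius 8 (area = (12/2)·8.000²·sin(360°/12) = 192.00 mm²); Combining (union): the regions partially overlap — summed areas 675.75 mm² minus the doubly-counted overlap 36.20 mm² gives 639.55 mm² — area = 639.55 mm². So its area = 639.55 mm². Layer 121 (z = 18.15): the cube is absent (z outside [0, 4]); the r=2.5 cylinder at (4, 12) gives a regular 12-gon of circumradius 2.5 (constant along its height) (area = (12/2)·2.500²·sin(360°/12) = 18.75 mm²); the cylinder at (6.5, -4) is absent (z outside [1, 14.5]); Taking the union: only the r=2.5 cylinder at (4, 12) is present, so the union is just that shape — area = 18.75 mm². So its area = 18.75 mm². Layer 25 is larger (639.55 vs 18.75 mm²).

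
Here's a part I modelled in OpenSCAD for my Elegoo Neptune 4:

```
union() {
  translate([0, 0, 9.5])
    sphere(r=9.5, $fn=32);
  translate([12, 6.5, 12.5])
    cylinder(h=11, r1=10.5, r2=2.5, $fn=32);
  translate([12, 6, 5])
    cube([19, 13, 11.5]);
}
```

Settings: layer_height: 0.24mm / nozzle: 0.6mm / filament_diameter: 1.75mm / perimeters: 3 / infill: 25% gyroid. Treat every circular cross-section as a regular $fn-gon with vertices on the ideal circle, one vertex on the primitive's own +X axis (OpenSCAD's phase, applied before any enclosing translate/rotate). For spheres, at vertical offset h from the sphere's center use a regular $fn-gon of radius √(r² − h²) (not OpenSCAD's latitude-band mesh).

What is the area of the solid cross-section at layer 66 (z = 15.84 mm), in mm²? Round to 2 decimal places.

545.44 mm²

At z = 15.84 mm: the sphere: section is a regular 32-gon, circumradius = √(r²−h²) = √(9.5²−6.34²) = 7.075 (area = (32/2)·7.075²·sin(360°/32) = 156.24 mm²); the cone at (12, 6.5) (r1=10.5→r2=2.5) has section circumradius 8.071 here — a regular 32-gon (area = (32/2)·8.071²·sin(360°/32) = 203.33 mm²); the cube at (12, 6) is present — its section is the full 19×13 rectangle (area 247.00 mm²); Merging all regions: the regions partially overlap — summed areas 606.57 mm² minus the doubly-counted overlap 61.13 mm² gives 545.44 mm² — area = 545.44 mm². Overall, the cross-section is a single solid region. Net area = 545.44 mm².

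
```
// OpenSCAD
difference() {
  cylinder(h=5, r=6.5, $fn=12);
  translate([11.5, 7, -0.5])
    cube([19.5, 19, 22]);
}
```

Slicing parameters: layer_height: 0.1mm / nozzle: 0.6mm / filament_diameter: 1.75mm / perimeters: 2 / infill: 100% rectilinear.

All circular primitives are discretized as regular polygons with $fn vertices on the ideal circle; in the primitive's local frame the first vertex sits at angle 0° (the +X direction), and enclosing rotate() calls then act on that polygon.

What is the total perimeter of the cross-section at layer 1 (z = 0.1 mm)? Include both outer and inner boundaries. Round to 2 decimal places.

40.38 mm

At z = 0.1 mm: the r=6.5 cylinder contributes a regular 12-gon of circumradius 6.5 (perimeter = 2·12·6.500·sin(180°/12) = 40.38 mm); the cube at (11.5, 7) is present — its section is the full 19.5×19 rectangle (perimeter 77.00 mm); Taking the first minus the rest: starting from the r=6.5 cylinder, the 19.5×19 cube at (11.5, 7) misses the remaining region (no effect) — boundary = 40.38 mm. Overall, the cross-section is a single solid region. Total boundary length (outer) = 40.38 mm.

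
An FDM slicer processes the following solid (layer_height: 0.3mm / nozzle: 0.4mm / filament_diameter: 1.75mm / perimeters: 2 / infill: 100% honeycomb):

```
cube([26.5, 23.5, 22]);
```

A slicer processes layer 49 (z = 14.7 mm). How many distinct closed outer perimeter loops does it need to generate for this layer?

At z = 14.7 mm: the cube is present — its section is the full 26.5×23.5 rectangle. The result has 1 disconnected region.

1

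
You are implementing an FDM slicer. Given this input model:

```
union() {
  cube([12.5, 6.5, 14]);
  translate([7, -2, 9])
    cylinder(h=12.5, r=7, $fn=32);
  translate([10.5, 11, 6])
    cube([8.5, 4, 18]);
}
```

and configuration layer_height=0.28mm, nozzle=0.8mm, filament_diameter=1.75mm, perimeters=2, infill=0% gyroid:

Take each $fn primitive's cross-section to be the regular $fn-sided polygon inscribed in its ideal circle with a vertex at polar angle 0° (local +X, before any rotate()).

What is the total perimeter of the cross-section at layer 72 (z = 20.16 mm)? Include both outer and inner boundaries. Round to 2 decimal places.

68.91 mm

At z = 20.16 mm: the cube is absent (z outside [0, 14]); the r=7 cylinder at (7, -2) contributes a regular 32-gon of circumradius 7 (perimeter = 2·32·7.000·sin(180°/32) = 43.91 mm); the 8.5×4 cube at (10.5, 11) contributes its full rectangle (perimeter 25.00 mm); Combining (union): the 2 present regions are separate (no shared area or edge), so areas and boundary lengths simply add and each stays a separate island — boundary = 68.91 mm. Overall, the cross-section has 2 separate islands. Total boundary length (outer) = 68.91 mm.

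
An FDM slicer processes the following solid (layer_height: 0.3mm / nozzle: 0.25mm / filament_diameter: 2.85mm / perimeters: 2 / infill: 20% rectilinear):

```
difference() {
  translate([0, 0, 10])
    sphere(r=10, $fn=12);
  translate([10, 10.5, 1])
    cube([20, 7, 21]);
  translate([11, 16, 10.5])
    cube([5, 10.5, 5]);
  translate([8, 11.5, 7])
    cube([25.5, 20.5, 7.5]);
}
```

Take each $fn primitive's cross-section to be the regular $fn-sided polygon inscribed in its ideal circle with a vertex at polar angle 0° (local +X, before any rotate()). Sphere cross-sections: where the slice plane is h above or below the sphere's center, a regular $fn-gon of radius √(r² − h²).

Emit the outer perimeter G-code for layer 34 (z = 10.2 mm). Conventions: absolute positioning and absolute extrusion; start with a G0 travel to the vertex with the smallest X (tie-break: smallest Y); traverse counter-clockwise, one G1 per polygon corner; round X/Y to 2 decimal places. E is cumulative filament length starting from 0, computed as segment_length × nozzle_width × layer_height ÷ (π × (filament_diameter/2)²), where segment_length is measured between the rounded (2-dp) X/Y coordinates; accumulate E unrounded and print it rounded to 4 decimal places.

G0 X-10.00 Y0.00 Z10.20
G1 X-8.66 Y-5.00 E0.0609
G1 X-5.00 Y-8.66 E0.1217
G1 X0.00 Y-10.00 E0.1826
G1 X5.00 Y-8.66 E0.2434
G1 X8.66 Y-5.00 E0.3043
G1 X10.00 Y0.00 E0.3651
G1 X8.66 Y5.00 E0.4260
G1 X5.00 Y8.66 E0.4868
G1 X0.00 Y10.00 E0.5477
G1 X-5.00 Y8.66 E0.6086
G1 X-8.66 Y5.00 E0.6694
G1 X-10.00 Y0.00 E0.7303

At z = 10.2 mm: the r=10 sphere contributes a regular 12-gon of circumradius √(10²−0.2²) = 9.998; the cube at (10, 10.5) is present — its section is the full 20×7 rectangle; the cube at (11, 16) is absent (z outside [10.5, 15.5]); the cube at (8, 11.5) (footprint 25.5×20.5) is included at this height; After the difference (first − rest): starting from the r=10 sphere, the 20×7 cube at (10, 10.5) misses the remaining region (no effect); the 25.5×20.5 cube at (8, 11.5) misses the remaining region (no effect) — 1 connected region. The outline is a single polygon with 12 vertices. Extrusion per mm of travel: 0.25 × 0.3 / (π × 1.425²) = 0.011757. Accumulating E over each segment gives final E = 0.7303.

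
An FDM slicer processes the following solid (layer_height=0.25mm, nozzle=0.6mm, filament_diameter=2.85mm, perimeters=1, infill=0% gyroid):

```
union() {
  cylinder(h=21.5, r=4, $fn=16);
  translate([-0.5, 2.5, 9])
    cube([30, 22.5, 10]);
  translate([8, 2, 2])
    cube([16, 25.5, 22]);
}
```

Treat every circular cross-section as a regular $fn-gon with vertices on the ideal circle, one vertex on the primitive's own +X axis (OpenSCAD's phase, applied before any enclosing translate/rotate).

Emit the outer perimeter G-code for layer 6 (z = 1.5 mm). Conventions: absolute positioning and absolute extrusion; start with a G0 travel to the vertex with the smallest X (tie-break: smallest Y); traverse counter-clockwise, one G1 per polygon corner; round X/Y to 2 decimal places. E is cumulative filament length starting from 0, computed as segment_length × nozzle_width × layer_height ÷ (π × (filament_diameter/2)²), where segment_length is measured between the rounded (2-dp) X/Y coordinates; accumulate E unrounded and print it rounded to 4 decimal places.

At z = 1.5 mm: the r=4 cylinder contributes a regular 16-gon of circumradius 4; the cube at (-0.5, 2.5) does not reach this height (z outside [9, 19]); the cube at (8, 2) does not reach this height (z outside [2, 24]); Merging all regions: only the r=4 cylinder is present, so the union is just that shape — 1 connected region. The outline is a single polygon with 16 vertices. Extrusion per mm of travel: 0.6 × 0.25 / (π × 1.425²) = 0.023513. Accumulating E over each segment gives final E = 0.5875.

G0 X-4.00 Y0.00 Z1.50
G1 X-3.70 Y-1.53 E0.0367
G1 X-2.83 Y-2.83 E0.0734
G1 X-1.53 Y-3.70 E0.1102
G1 X0.00 Y-4.00 E0.1469
G1 X1.53 Y-3.70 E0.1835
G1 X2.83 Y-2.83 E0.2203
G1 X3.70 Y-1.53 E0.2571
G1 X4.00 Y0.00 E0.2938
G1 X3.70 Y1.53 E0.3304
G1 X2.83 Y2.83 E0.3672
G1 X1.53 Y3.70 E0.4040
G1 X0.00 Y4.00 E0.4406
G1 X-1.53 Y3.70 E0.4773
G1 X-2.83 Y2.83 E0.5141
G1 X-3.70 Y1.53 E0.5509
G1 X-4.00 Y0.00 E0.5875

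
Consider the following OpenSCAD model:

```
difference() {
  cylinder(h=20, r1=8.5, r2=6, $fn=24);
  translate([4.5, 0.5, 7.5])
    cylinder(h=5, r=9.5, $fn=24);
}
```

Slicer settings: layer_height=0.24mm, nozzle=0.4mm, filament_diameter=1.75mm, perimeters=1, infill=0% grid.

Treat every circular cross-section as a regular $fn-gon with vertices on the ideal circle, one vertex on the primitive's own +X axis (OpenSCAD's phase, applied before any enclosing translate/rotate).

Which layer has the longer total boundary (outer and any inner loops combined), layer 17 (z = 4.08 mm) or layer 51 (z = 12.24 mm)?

Layer 17 (z = 4.08): the cone: at t=0.204 of its height the radius interpolates to r₁+(r₂−r₁)t = 7.990, giving a regular 24-gon of that circumradius (perimeter = 2·24·7.990·sin(180°/24) = 50.06 mm); the cylinder at (4.5, 0.5) is not intersected at this z (z outside [7.5, 12.5]); Subtracting the remaining from the first: none of the subtracted shapes is present at this height, so the cone is unchanged — boundary = 50.06 mm. So its perimeter = 50.06 mm. Layer 51 (z = 12.24): the cone: at t=0.612 of its height the radius interpolates to r₁+(r₂−r₁)t = 6.970, giving a regular 24-gon of that circumradius (perimeter = 2·24·6.970·sin(180°/24) = 43.67 mm); the r=9.5 cylinder at (4.5, 0.5) gives a regular 24-gon of circumradius 9.5 (constant along its height) (perimeter = 2·24·9.500·sin(180°/24) = 59.52 mm); Subtracting the remaining from the first: starting from the cone, the r=9.5 cylinder at (4.5, 0.5) partially overlaps it — only the 130.22 mm² overlap (of its 280.30 mm²) is removed, clipping the outline — boundary = 31.84 mm. So its perimeter = 31.84 mm. Layer 17 is larger (50.06 vs 31.84 mm).

layer 17 (z = 4.08 mm)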